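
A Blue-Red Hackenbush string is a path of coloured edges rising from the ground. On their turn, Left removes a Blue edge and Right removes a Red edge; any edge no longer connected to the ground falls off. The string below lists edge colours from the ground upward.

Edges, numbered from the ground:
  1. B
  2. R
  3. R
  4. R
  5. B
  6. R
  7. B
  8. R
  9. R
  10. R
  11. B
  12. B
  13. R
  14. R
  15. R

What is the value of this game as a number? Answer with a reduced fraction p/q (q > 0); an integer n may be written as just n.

Build value(s[:k]) for k = 1..15, string s = B R R R B R B R R R B B R R R.
value(B) = { 0 | — } so 1
value(BR) = { 0 | 1 } so 1/2
value(BRR) = { 0 | 1/2; 1 } so 1/4
value(BRRR) = { 0 | 1/4; 1/2; 1 } so 1/8
value(BRRRB) = { 0; 1/8 | 1/4; 1/2; 1 } so 3/16
value(BRRRBR) = { 0; 1/8 | 3/16; 1/4; 1/2; 1 } so 5/32
value(BRRRBRB) = { 0; 1/8; 5/32 | 3/16; 1/4; 1/2; 1 } so 11/64
value(BRRRBRBR) = { 0; 1/8; 5/32 | 11/64; 3/16; 1/4; 1/2; 1 } so 21/128
value(BRRRBRBRR) = { 0; 1/8; 5/32 | 21/128; 11/64; 3/16; 1/4; 1/2; 1 } so 41/256
value(BRRRBRBRRR) = { 0; 1/8; 5/32 | 41/256; 21/128; 11/64; 3/16; 1/4; 1/2; 1 } so 81/512
value(BRRRBRBRRRB) = { 0; 1/8; 5/32; 81/512 | 41/256; 21/128; 11/64; 3/16; 1/4; 1/2; 1 } so 163/1024
value(BRRRBRBRRRBB) = { 0; 1/8; 5/32; 81/512; 163/1024 | 41/256; 21/128; 11/64; 3/16; 1/4; 1/2; 1 } so 327/2048
value(BRRRBRBRRRBBR) = { 0; 1/8; 5/32; 81/512; 163/1024 | 327/2048; 41/256; 21/128; 11/64; 3/16; 1/4; 1/2; 1 } so 653/4096
value(BRRRBRBRRRBBRR) = { 0; 1/8; 5/32; 81/512; 163/1024 | 653/4096; 327/2048; 41/256; 21/128; 11/64; 3/16; 1/4; 1/2; 1 } so 1305/8192
value(BRRRBRBRRRBBRRR) = { 0; 1/8; 5/32; 81/512; 163/1024 | 1305/8192; 653/4096; 327/2048; 41/256; 21/128; 11/64; 3/16; 1/4; 1/2; 1 } so 2609/16384

2609/16384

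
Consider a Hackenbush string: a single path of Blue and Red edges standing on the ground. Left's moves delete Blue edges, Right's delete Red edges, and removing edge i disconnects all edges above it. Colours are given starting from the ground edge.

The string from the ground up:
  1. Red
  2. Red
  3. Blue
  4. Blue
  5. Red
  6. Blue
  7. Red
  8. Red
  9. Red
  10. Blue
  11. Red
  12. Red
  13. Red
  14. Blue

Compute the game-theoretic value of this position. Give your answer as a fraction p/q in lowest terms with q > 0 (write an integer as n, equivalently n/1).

-5597/4096

Prefix values for Red Red Blue Blue Red Blue Red Red Red Blue Red Red Red Blue via {L|R} + simplicity:
1 of 14 · R · max L −∞ · min R 0 → -1
2 of 14 · RR · max L −∞ · min R -1 → -2
3 of 14 · RRB · max L -2 · min R -1 → -3/2
4 of 14 · RRBB · max L -3/2 · min R -1 → -5/4
5 of 14 · RRBBR · max L -3/2 · min R -5/4 → -11/8
6 of 14 · RRBBRB · max L -11/8 · min R -5/4 → -21/16
7 of 14 · RRBBRBR · max L -11/8 · min R -21/16 → -43/32
8 of 14 · RRBBRBRR · max L -11/8 · min R -43/32 → -87/64
9 of 14 · RRBBRBRRR · max L -11/8 · min R -87/64 → -175/128
10 of 14 · RRBBRBRRRB · max L -175/128 · min R -87/64 → -349/256
11 of 14 · RRBBRBRRRBR · max L -175/128 · min R -349/256 → -699/512
12 of 14 · RRBBRBRRRBRR · max L -175/128 · min R -699/512 → -1399/1024
13 of 14 · RRBBRBRRRBRRR · max L -175/128 · min R -1399/1024 → -2799/2048
14 of 14 · RRBBRBRRRBRRRB · max L -2799/2048 · min R -1399/1024 → -5597/4096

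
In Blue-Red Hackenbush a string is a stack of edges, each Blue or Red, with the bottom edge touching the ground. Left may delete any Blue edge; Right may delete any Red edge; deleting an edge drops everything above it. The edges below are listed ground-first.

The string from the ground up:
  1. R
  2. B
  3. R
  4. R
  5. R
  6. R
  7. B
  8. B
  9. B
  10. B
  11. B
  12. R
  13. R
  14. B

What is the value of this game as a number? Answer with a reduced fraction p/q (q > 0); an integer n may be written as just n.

-7693/8192

1 of 14 · R · max L −∞ · min R 0 gives -1
2 of 14 · RB · max L -1 · min R 0 gives -1/2
3 of 14 · RBR · max L -1 · min R -1/2 gives -3/4
4 of 14 · RBRR · max L -1 · min R -3/4 gives -7/8
5 of 14 · RBRRR · max L -1 · min R -7/8 gives -15/16
6 of 14 · RBRRRR · max L -1 · min R -15/16 gives -31/32
7 of 14 · RBRRRRB · max L -31/32 · min R -15/16 gives -61/64
8 of 14 · RBRRRRBB · max L -61/64 · min R -15/16 gives -121/128
9 of 14 · RBRRRRBBB · max L -121/128 · min R -15/16 gives -241/256
10 of 14 · RBRRRRBBBB · max L -241/256 · min R -15/16 gives -481/512
11 of 14 · RBRRRRBBBBB · max L -481/512 · min R -15/16 gives -961/1024
12 of 14 · RBRRRRBBBBBR · max L -481/512 · min R -961/1024 gives -1923/2048
13 of 14 · RBRRRRBBBBBRR · max L -481/512 · min R -1923/2048 gives -3847/4096
14 of 14 · RBRRRRBBBBBRRB · max L -3847/4096 · min R -1923/2048 gives -7693/8192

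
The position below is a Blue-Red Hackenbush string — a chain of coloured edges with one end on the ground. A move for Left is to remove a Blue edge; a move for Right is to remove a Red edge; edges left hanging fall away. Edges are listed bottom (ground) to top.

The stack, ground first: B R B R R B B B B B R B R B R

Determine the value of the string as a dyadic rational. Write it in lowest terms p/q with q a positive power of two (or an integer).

Prefix values for B R B R R B B B B B R B R B R via {L|R} + simplicity:
value_1 [B]  L=[0]  R=[]  -> 1
value_2 [BR]  L=[0]  R=[1]  -> 1/2
value_3 [BRB]  L=[0 1/2]  R=[1]  -> 3/4
value_4 [BRBR]  L=[0 1/2]  R=[3/4 1]  -> 5/8
value_5 [BRBRR]  L=[0 1/2]  R=[5/8 3/4 1]  -> 9/16
value_6 [BRBRRB]  L=[0 1/2 9/16]  R=[5/8 3/4 1]  -> 19/32
value_7 [BRBRRBB]  L=[0 1/2 9/16 19/32]  R=[5/8 3/4 1]  -> 39/64
value_8 [BRBRRBBB]  L=[0 1/2 9/16 19/32 39/64]  R=[5/8 3/4 1]  -> 79/128
value_9 [BRBRRBBBB]  L=[0 1/2 9/16 19/32 39/64 79/128]  R=[5/8 3/4 1]  -> 159/256
value_10 [BRBRRBBBBB]  L=[0 1/2 9/16 19/32 39/64 79/128 159/256]  R=[5/8 3/4 1]  -> 319/512
value_11 [BRBRRBBBBBR]  L=[0 1/2 9/16 19/32 39/64 79/128 159/256]  R=[319/512 5/8 3/4 1]  -> 637/1024
value_12 [BRBRRBBBBBRB]  L=[0 1/2 9/16 19/32 39/64 79/128 159/256 637/1024]  R=[319/512 5/8 3/4 1]  -> 1275/2048
value_13 [BRBRRBBBBBRBR]  L=[0 1/2 9/16 19/32 39/64 79/128 159/256 637/1024]  R=[1275/2048 319/512 5/8 3/4 1]  -> 2549/4096
value_14 [BRBRRBBBBBRBRB]  L=[0 1/2 9/16 19/32 39/64 79/128 159/256 637/1024 2549/4096]  R=[1275/2048 319/512 5/8 3/4 1]  -> 5099/8192
value_15 [BRBRRBBBBBRBRBR]  L=[0 1/2 9/16 19/32 39/64 79/128 159/256 637/1024 2549/4096]  R=[5099/8192 1275/2048 319/512 5/8 3/4 1]  -> 10197/16384

10197/16384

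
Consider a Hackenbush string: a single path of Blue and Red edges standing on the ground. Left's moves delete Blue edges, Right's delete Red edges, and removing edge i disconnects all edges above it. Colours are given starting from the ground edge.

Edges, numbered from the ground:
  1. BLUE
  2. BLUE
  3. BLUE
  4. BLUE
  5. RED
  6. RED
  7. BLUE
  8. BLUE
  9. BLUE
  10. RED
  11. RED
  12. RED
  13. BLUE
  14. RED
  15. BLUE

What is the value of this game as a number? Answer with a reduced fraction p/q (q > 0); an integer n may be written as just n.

Recurse on prefixes of the 15-edge string BLUE BLUE BLUE BLUE RED RED BLUE BLUE BLUE RED RED RED BLUE RED BLUE:
G_1 [B]  L=[0]  R=[—]  => 1
G_2 [BB]  L=[0, 1]  R=[—]  => 2
G_3 [BBB]  L=[0, 1, 2]  R=[—]  => 3
G_4 [BBBB]  L=[0, 1, 2, 3]  R=[—]  => 4
G_5 [BBBBR]  L=[0, 1, 2, 3]  R=[4]  => 7/2
G_6 [BBBBRR]  L=[0, 1, 2, 3]  R=[7/2, 4]  => 13/4
G_7 [BBBBRRB]  L=[0, 1, 2, 3, 13/4]  R=[7/2, 4]  => 27/8
G_8 [BBBBRRBB]  L=[0, 1, 2, 3, 13/4, 27/8]  R=[7/2, 4]  => 55/16
G_9 [BBBBRRBBB]  L=[0, 1, 2, 3, 13/4, 27/8, 55/16]  R=[7/2, 4]  => 111/32
G_10 [BBBBRRBBBR]  L=[0, 1, 2, 3, 13/4, 27/8, 55/16]  R=[111/32, 7/2, 4]  => 221/64
G_11 [BBBBRRBBBRR]  L=[0, 1, 2, 3, 13/4, 27/8, 55/16]  R=[221/64, 111/32, 7/2, 4]  => 441/128
G_12 [BBBBRRBBBRRR]  L=[0, 1, 2, 3, 13/4, 27/8, 55/16]  R=[441/128, 221/64, 111/32, 7/2, 4]  => 881/256
G_13 [BBBBRRBBBRRRB]  L=[0, 1, 2, 3, 13/4, 27/8, 55/16, 881/256]  R=[441/128, 221/64, 111/32, 7/2, 4]  => 1763/512
G_14 [BBBBRRBBBRRRBR]  L=[0, 1, 2, 3, 13/4, 27/8, 55/16, 881/256]  R=[1763/512, 441/128, 221/64, 111/32, 7/2, 4]  => 3525/1024
G_15 [BBBBRRBBBRRRBRB]  L=[0, 1, 2, 3, 13/4, 27/8, 55/16, 881/256, 3525/1024]  R=[1763/512, 441/128, 221/64, 111/32, 7/2, 4]  => 7051/2048

7051/2048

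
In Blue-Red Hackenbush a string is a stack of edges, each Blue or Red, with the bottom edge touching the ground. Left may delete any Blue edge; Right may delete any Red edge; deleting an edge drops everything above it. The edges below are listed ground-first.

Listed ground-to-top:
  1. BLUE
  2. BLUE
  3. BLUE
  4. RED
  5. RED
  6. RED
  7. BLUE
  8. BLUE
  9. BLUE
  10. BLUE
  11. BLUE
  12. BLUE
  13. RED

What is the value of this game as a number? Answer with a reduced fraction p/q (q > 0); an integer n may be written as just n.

2301/1024

step 1: add BLUE to get B; options L={ 0 } R={ — } → 1
step 2: add BLUE to get BB; options L={ 0, 1 } R={ — } → 2
step 3: add BLUE to get BBB; options L={ 0, 1, 2 } R={ — } → 3
step 4: add RED to get BBBR; options L={ 0, 1, 2 } R={ 3 } → 5/2
step 5: add RED to get BBBRR; options L={ 0, 1, 2 } R={ 5/2, 3 } → 9/4
step 6: add RED to get BBBRRR; options L={ 0, 1, 2 } R={ 9/4, 5/2, 3 } → 17/8
step 7: add BLUE to get BBBRRRB; options L={ 0, 1, 2, 17/8 } R={ 9/4, 5/2, 3 } → 35/16
step 8: add BLUE to get BBBRRRBB; options L={ 0, 1, 2, 17/8, 35/16 } R={ 9/4, 5/2, 3 } → 71/32
step 9: add BLUE to get BBBRRRBBB; options L={ 0, 1, 2, 17/8, 35/16, 71/32 } R={ 9/4, 5/2, 3 } → 143/64
step 10: add BLUE to get BBBRRRBBBB; options L={ 0, 1, 2, 17/8, 35/16, 71/32, 143/64 } R={ 9/4, 5/2, 3 } → 287/128
step 11: add BLUE to get BBBRRRBBBBB; options L={ 0, 1, 2, 17/8, 35/16, 71/32, 143/64, 287/128 } R={ 9/4, 5/2, 3 } → 575/256
step 12: add BLUE to get BBBRRRBBBBBB; options L={ 0, 1, 2, 17/8, 35/16, 71/32, 143/64, 287/128, 575/256 } R={ 9/4, 5/2, 3 } → 1151/512
step 13: add RED to get BBBRRRBBBBBBR; options L={ 0, 1, 2, 17/8, 35/16, 71/32, 143/64, 287/128, 575/256 } R={ 1151/512, 9/4, 5/2, 3 } → 2301/1024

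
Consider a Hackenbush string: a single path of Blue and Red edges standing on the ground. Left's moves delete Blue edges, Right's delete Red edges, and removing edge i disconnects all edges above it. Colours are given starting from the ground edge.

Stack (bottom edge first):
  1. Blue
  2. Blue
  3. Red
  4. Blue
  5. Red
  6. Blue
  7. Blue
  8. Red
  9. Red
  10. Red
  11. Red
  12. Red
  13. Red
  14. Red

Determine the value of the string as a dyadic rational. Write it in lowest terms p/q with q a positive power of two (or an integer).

edge 1 of 14 (Blue): { 0 | · } => 1
edge 2 of 14 (Blue): { 0, 1 | · } => 2
edge 3 of 14 (Red): { 0, 1 | 2 } => 3/2
edge 4 of 14 (Blue): { 0, 1, 3/2 | 2 } => 7/4
edge 5 of 14 (Red): { 0, 1, 3/2 | 7/4, 2 } => 13/8
edge 6 of 14 (Blue): { 0, 1, 3/2, 13/8 | 7/4, 2 } => 27/16
edge 7 of 14 (Blue): { 0, 1, 3/2, 13/8, 27/16 | 7/4, 2 } => 55/32
edge 8 of 14 (Red): { 0, 1, 3/2, 13/8, 27/16 | 55/32, 7/4, 2 } => 109/64
edge 9 of 14 (Red): { 0, 1, 3/2, 13/8, 27/16 | 109/64, 55/32, 7/4, 2 } => 217/128
edge 10 of 14 (Red): { 0, 1, 3/2, 13/8, 27/16 | 217/128, 109/64, 55/32, 7/4, 2 } => 433/256
edge 11 of 14 (Red): { 0, 1, 3/2, 13/8, 27/16 | 433/256, 217/128, 109/64, 55/32, 7/4, 2 } => 865/512
edge 12 of 14 (Red): { 0, 1, 3/2, 13/8, 27/16 | 865/512, 433/256, 217/128, 109/64, 55/32, 7/4, 2 } => 1729/1024
edge 13 of 14 (Red): { 0, 1, 3/2, 13/8, 27/16 | 1729/1024, 865/512, 433/256, 217/128, 109/64, 55/32, 7/4, 2 } => 3457/2048
edge 14 of 14 (Red): { 0, 1, 3/2, 13/8, 27/16 | 3457/2048, 1729/1024, 865/512, 433/256, 217/128, 109/64, 55/32, 7/4, 2 } => 6913/4096

6913/4096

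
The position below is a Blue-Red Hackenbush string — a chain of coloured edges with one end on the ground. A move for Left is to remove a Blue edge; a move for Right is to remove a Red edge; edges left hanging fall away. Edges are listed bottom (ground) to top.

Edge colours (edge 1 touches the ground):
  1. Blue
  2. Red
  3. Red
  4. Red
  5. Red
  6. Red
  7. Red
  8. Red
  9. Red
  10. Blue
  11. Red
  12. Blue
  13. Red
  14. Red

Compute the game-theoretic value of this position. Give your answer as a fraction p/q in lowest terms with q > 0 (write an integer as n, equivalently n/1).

41/8192

Recurse on prefixes of the 14-edge string Blue Red Red Red Red Red Red Red Red Blue Red Blue Red Red:
g(B) = { 0 | (no moves) } => 1
g(BR) = { 0 | 1 } => 1/2
g(BRR) = { 0 | 1/2 1 } => 1/4
g(BRRR) = { 0 | 1/4 1/2 1 } => 1/8
g(BRRRR) = { 0 | 1/8 1/4 1/2 1 } => 1/16
g(BRRRRR) = { 0 | 1/16 1/8 1/4 1/2 1 } => 1/32
g(BRRRRRR) = { 0 | 1/32 1/16 1/8 1/4 1/2 1 } => 1/64
g(BRRRRRRR) = { 0 | 1/64 1/32 1/16 1/8 1/4 1/2 1 } => 1/128
g(BRRRRRRRR) = { 0 | 1/128 1/64 1/32 1/16 1/8 1/4 1/2 1 } => 1/256
g(BRRRRRRRRB) = { 0 1/256 | 1/128 1/64 1/32 1/16 1/8 1/4 1/2 1 } => 3/512
g(BRRRRRRRRBR) = { 0 1/256 | 3/512 1/128 1/64 1/32 1/16 1/8 1/4 1/2 1 } => 5/1024
g(BRRRRRRRRBRB) = { 0 1/256 5/1024 | 3/512 1/128 1/64 1/32 1/16 1/8 1/4 1/2 1 } => 11/2048
g(BRRRRRRRRBRBR) = { 0 1/256 5/1024 | 11/2048 3/512 1/128 1/64 1/32 1/16 1/8 1/4 1/2 1 } => 21/4096
g(BRRRRRRRRBRBRR) = { 0 1/256 5/1024 | 21/4096 11/2048 3/512 1/128 1/64 1/32 1/16 1/8 1/4 1/2 1 } => 41/8192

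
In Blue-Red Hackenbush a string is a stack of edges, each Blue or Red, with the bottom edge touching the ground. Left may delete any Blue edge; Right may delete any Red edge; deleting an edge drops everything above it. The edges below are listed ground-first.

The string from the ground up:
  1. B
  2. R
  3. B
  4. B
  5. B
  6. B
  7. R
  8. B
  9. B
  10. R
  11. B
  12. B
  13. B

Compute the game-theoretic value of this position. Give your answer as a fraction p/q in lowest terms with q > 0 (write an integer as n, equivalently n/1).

step 1: add B to get B; options L={ 0 } R={ · } — 1
step 2: add R to get BR; options L={ 0 } R={ 1 } — 1/2
step 3: add B to get BRB; options L={ 0; 1/2 } R={ 1 } — 3/4
step 4: add B to get BRBB; options L={ 0; 1/2; 3/4 } R={ 1 } — 7/8
step 5: add B to get BRBBB; options L={ 0; 1/2; 3/4; 7/8 } R={ 1 } — 15/16
step 6: add B to get BRBBBB; options L={ 0; 1/2; 3/4; 7/8; 15/16 } R={ 1 } — 31/32
step 7: add R to get BRBBBBR; options L={ 0; 1/2; 3/4; 7/8; 15/16 } R={ 31/32; 1 } — 61/64
step 8: add B to get BRBBBBRB; options L={ 0; 1/2; 3/4; 7/8; 15/16; 61/64 } R={ 31/32; 1 } — 123/128
step 9: add B to get BRBBBBRBB; options L={ 0; 1/2; 3/4; 7/8; 15/16; 61/64; 123/128 } R={ 31/32; 1 } — 247/256
step 10: add R to get BRBBBBRBBR; options L={ 0; 1/2; 3/4; 7/8; 15/16; 61/64; 123/128 } R={ 247/256; 31/32; 1 } — 493/512
step 11: add B to get BRBBBBRBBRB; options L={ 0; 1/2; 3/4; 7/8; 15/16; 61/64; 123/128; 493/512 } R={ 247/256; 31/32; 1 } — 987/1024
step 12: add B to get BRBBBBRBBRBB; options L={ 0; 1/2; 3/4; 7/8; 15/16; 61/64; 123/128; 493/512; 987/1024 } R={ 247/256; 31/32; 1 } — 1975/2048
step 13: add B to get BRBBBBRBBRBBB; options L={ 0; 1/2; 3/4; 7/8; 15/16; 61/64; 123/128; 493/512; 987/1024; 1975/2048 } R={ 247/256; 31/32; 1 } — 3951/4096

3951/4096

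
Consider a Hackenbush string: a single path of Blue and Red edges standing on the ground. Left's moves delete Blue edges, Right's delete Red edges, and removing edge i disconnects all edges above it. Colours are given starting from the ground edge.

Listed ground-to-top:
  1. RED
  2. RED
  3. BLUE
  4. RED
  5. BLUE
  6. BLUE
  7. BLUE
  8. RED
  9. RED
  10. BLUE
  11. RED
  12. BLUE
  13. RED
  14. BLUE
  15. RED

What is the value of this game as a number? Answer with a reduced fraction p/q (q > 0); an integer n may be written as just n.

Build G(s[:k]) for k = 1..15, string s = RED RED BLUE RED BLUE BLUE BLUE RED RED BLUE RED BLUE RED BLUE RED.
G_1 [R]  L=[(no moves)]  R=[0]  => -1
G_2 [RR]  L=[(no moves)]  R=[-1,0]  => -2
G_3 [RRB]  L=[-2]  R=[-1,0]  => -3/2
G_4 [RRBR]  L=[-2]  R=[-3/2,-1,0]  => -7/4
G_5 [RRBRB]  L=[-2,-7/4]  R=[-3/2,-1,0]  => -13/8
G_6 [RRBRBB]  L=[-2,-7/4,-13/8]  R=[-3/2,-1,0]  => -25/16
G_7 [RRBRBBB]  L=[-2,-7/4,-13/8,-25/16]  R=[-3/2,-1,0]  => -49/32
G_8 [RRBRBBBR]  L=[-2,-7/4,-13/8,-25/16]  R=[-49/32,-3/2,-1,0]  => -99/64
G_9 [RRBRBBBRR]  L=[-2,-7/4,-13/8,-25/16]  R=[-99/64,-49/32,-3/2,-1,0]  => -199/128
G_10 [RRBRBBBRRB]  L=[-2,-7/4,-13/8,-25/16,-199/128]  R=[-99/64,-49/32,-3/2,-1,0]  => -397/256
G_11 [RRBRBBBRRBR]  L=[-2,-7/4,-13/8,-25/16,-199/128]  R=[-397/256,-99/64,-49/32,-3/2,-1,0]  => -795/512
G_12 [RRBRBBBRRBRB]  L=[-2,-7/4,-13/8,-25/16,-199/128,-795/512]  R=[-397/256,-99/64,-49/32,-3/2,-1,0]  => -1589/1024
G_13 [RRBRBBBRRBRBR]  L=[-2,-7/4,-13/8,-25/16,-199/128,-795/512]  R=[-1589/1024,-397/256,-99/64,-49/32,-3/2,-1,0]  => -3179/2048
G_14 [RRBRBBBRRBRBRB]  L=[-2,-7/4,-13/8,-25/16,-199/128,-795/512,-3179/2048]  R=[-1589/1024,-397/256,-99/64,-49/32,-3/2,-1,0]  => -6357/4096
G_15 [RRBRBBBRRBRBRBR]  L=[-2,-7/4,-13/8,-25/16,-199/128,-795/512,-3179/2048]  R=[-6357/4096,-1589/1024,-397/256,-99/64,-49/32,-3/2,-1,0]  => -12715/8192

-12715/8192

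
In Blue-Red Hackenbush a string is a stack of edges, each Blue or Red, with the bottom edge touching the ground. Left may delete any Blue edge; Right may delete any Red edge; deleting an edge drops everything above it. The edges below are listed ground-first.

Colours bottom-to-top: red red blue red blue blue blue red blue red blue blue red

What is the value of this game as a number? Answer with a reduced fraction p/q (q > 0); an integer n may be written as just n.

Prefix values for red red blue red blue blue blue red blue red blue blue red via {L|R} + simplicity:
1 of 13 · r · max L −∞ · min R 0 — -1
2 of 13 · rr · max L −∞ · min R -1 — -2
3 of 13 · rrb · max L -2 · min R -1 — -3/2
4 of 13 · rrbr · max L -2 · min R -3/2 — -7/4
5 of 13 · rrbrb · max L -7/4 · min R -3/2 — -13/8
6 of 13 · rrbrbb · max L -13/8 · min R -3/2 — -25/16
7 of 13 · rrbrbbb · max L -25/16 · min R -3/2 — -49/32
8 of 13 · rrbrbbbr · max L -25/16 · min R -49/32 — -99/64
9 of 13 · rrbrbbbrb · max L -99/64 · min R -49/32 — -197/128
10 of 13 · rrbrbbbrbr · max L -99/64 · min R -197/128 — -395/256
11 of 13 · rrbrbbbrbrb · max L -395/256 · min R -197/128 — -789/512
12 of 13 · rrbrbbbrbrbb · max L -789/512 · min R -197/128 — -1577/1024
13 of 13 · rrbrbbbrbrbbr · max L -789/512 · min R -1577/1024 — -3155/2048

-3155/2048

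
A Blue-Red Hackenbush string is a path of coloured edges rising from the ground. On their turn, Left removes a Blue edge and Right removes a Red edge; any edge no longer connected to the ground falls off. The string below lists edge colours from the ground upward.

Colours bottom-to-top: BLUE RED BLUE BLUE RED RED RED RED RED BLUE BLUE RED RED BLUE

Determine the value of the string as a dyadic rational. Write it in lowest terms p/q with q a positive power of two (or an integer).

g_1 [B]  L=[0]  R=[·]  => 1
g_2 [BR]  L=[0]  R=[1]  => 1/2
g_3 [BRB]  L=[0, 1/2]  R=[1]  => 3/4
g_4 [BRBB]  L=[0, 1/2, 3/4]  R=[1]  => 7/8
g_5 [BRBBR]  L=[0, 1/2, 3/4]  R=[7/8, 1]  => 13/16
g_6 [BRBBRR]  L=[0, 1/2, 3/4]  R=[13/16, 7/8, 1]  => 25/32
g_7 [BRBBRRR]  L=[0, 1/2, 3/4]  R=[25/32, 13/16, 7/8, 1]  => 49/64
g_8 [BRBBRRRR]  L=[0, 1/2, 3/4]  R=[49/64, 25/32, 13/16, 7/8, 1]  => 97/128
g_9 [BRBBRRRRR]  L=[0, 1/2, 3/4]  R=[97/128, 49/64, 25/32, 13/16, 7/8, 1]  => 193/256
g_10 [BRBBRRRRRB]  L=[0, 1/2, 3/4, 193/256]  R=[97/128, 49/64, 25/32, 13/16, 7/8, 1]  => 387/512
g_11 [BRBBRRRRRBB]  L=[0, 1/2, 3/4, 193/256, 387/512]  R=[97/128, 49/64, 25/32, 13/16, 7/8, 1]  => 775/1024
g_12 [BRBBRRRRRBBR]  L=[0, 1/2, 3/4, 193/256, 387/512]  R=[775/1024, 97/128, 49/64, 25/32, 13/16, 7/8, 1]  => 1549/2048
g_13 [BRBBRRRRRBBRR]  L=[0, 1/2, 3/4, 193/256, 387/512]  R=[1549/2048, 775/1024, 97/128, 49/64, 25/32, 13/16, 7/8, 1]  => 3097/4096
g_14 [BRBBRRRRRBBRRB]  L=[0, 1/2, 3/4, 193/256, 387/512, 3097/4096]  R=[1549/2048, 775/1024, 97/128, 49/64, 25/32, 13/16, 7/8, 1]  => 6195/8192

6195/8192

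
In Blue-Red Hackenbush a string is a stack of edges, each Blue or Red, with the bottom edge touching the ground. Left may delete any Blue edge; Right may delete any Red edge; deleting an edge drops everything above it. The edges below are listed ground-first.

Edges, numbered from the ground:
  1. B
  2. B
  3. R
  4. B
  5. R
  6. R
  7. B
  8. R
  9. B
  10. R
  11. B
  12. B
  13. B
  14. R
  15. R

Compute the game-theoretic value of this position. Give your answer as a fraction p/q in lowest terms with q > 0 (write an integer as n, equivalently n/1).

12985/8192

Prefix values for B B R B R R B R B R B B B R R via {L|R} + simplicity:
B: Left { 0 }, Right { (no moves) } ⇒ simplest 1
BB: Left { 0 1 }, Right { (no moves) } ⇒ simplest 2
BBR: Left { 0 1 }, Right { 2 } ⇒ simplest 3/2
BBRB: Left { 0 1 3/2 }, Right { 2 } ⇒ simplest 7/4
BBRBR: Left { 0 1 3/2 }, Right { 7/4 2 } ⇒ simplest 13/8
BBRBRR: Left { 0 1 3/2 }, Right { 13/8 7/4 2 } ⇒ simplest 25/16
BBRBRRB: Left { 0 1 3/2 25/16 }, Right { 13/8 7/4 2 } ⇒ simplest 51/32
BBRBRRBR: Left { 0 1 3/2 25/16 }, Right { 51/32 13/8 7/4 2 } ⇒ simplest 101/64
BBRBRRBRB: Left { 0 1 3/2 25/16 101/64 }, Right { 51/32 13/8 7/4 2 } ⇒ simplest 203/128
BBRBRRBRBR: Left { 0 1 3/2 25/16 101/64 }, Right { 203/128 51/32 13/8 7/4 2 } ⇒ simplest 405/256
BBRBRRBRBRB: Left { 0 1 3/2 25/16 101/64 405/256 }, Right { 203/128 51/32 13/8 7/4 2 } ⇒ simplest 811/512
BBRBRRBRBRBB: Left { 0 1 3/2 25/16 101/64 405/256 811/512 }, Right { 203/128 51/32 13/8 7/4 2 } ⇒ simplest 1623/1024
BBRBRRBRBRBBB: Left { 0 1 3/2 25/16 101/64 405/256 811/512 1623/1024 }, Right { 203/128 51/32 13/8 7/4 2 } ⇒ simplest 3247/2048
BBRBRRBRBRBBBR: Left { 0 1 3/2 25/16 101/64 405/256 811/512 1623/1024 }, Right { 3247/2048 203/128 51/32 13/8 7/4 2 } ⇒ simplest 6493/4096
BBRBRRBRBRBBBRR: Left { 0 1 3/2 25/16 101/64 405/256 811/512 1623/1024 }, Right { 6493/4096 3247/2048 203/128 51/32 13/8 7/4 2 } ⇒ simplest 12985/8192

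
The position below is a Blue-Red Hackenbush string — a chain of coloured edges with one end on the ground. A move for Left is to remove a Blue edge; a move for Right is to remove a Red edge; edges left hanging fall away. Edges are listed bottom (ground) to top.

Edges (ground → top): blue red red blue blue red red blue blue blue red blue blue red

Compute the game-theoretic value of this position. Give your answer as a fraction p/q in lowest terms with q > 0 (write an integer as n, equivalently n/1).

3309/8192

step 1: add blue to get b; options L={ 0 } R={ — } -> 1
step 2: add red to get br; options L={ 0 } R={ 1 } -> 1/2
step 3: add red to get brr; options L={ 0 } R={ 1/2,1 } -> 1/4
step 4: add blue to get brrb; options L={ 0,1/4 } R={ 1/2,1 } -> 3/8
step 5: add blue to get brrbb; options L={ 0,1/4,3/8 } R={ 1/2,1 } -> 7/16
step 6: add red to get brrbbr; options L={ 0,1/4,3/8 } R={ 7/16,1/2,1 } -> 13/32
step 7: add red to get brrbbrr; options L={ 0,1/4,3/8 } R={ 13/32,7/16,1/2,1 } -> 25/64
step 8: add blue to get brrbbrrb; options L={ 0,1/4,3/8,25/64 } R={ 13/32,7/16,1/2,1 } -> 51/128
step 9: add blue to get brrbbrrbb; options L={ 0,1/4,3/8,25/64,51/128 } R={ 13/32,7/16,1/2,1 } -> 103/256
step 10: add blue to get brrbbrrbbb; options L={ 0,1/4,3/8,25/64,51/128,103/256 } R={ 13/32,7/16,1/2,1 } -> 207/512
step 11: add red to get brrbbrrbbbr; options L={ 0,1/4,3/8,25/64,51/128,103/256 } R={ 207/512,13/32,7/16,1/2,1 } -> 413/1024
step 12: add blue to get brrbbrrbbbrb; options L={ 0,1/4,3/8,25/64,51/128,103/256,413/1024 } R={ 207/512,13/32,7/16,1/2,1 } -> 827/2048
step 13: add blue to get brrbbrrbbbrbb; options L={ 0,1/4,3/8,25/64,51/128,103/256,413/1024,827/2048 } R={ 207/512,13/32,7/16,1/2,1 } -> 1655/4096
step 14: add red to get brrbbrrbbbrbbr; options L={ 0,1/4,3/8,25/64,51/128,103/256,413/1024,827/2048 } R={ 1655/4096,207/512,13/32,7/16,1/2,1 } -> 3309/8192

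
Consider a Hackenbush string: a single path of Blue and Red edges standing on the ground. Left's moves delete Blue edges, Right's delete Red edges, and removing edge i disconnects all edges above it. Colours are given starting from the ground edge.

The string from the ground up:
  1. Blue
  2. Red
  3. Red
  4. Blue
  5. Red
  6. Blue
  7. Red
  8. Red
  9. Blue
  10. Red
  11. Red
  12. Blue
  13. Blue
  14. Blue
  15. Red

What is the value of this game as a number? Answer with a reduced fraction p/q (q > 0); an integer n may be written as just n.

step 1: add Blue to get B; options L={ 0 } R={ · } ⇒ 1
step 2: add Red to get BR; options L={ 0 } R={ 1 } ⇒ 1/2
step 3: add Red to get BRR; options L={ 0 } R={ 1/2, 1 } ⇒ 1/4
step 4: add Blue to get BRRB; options L={ 0, 1/4 } R={ 1/2, 1 } ⇒ 3/8
step 5: add Red to get BRRBR; options L={ 0, 1/4 } R={ 3/8, 1/2, 1 } ⇒ 5/16
step 6: add Blue to get BRRBRB; options L={ 0, 1/4, 5/16 } R={ 3/8, 1/2, 1 } ⇒ 11/32
step 7: add Red to get BRRBRBR; options L={ 0, 1/4, 5/16 } R={ 11/32, 3/8, 1/2, 1 } ⇒ 21/64
step 8: add Red to get BRRBRBRR; options L={ 0, 1/4, 5/16 } R={ 21/64, 11/32, 3/8, 1/2, 1 } ⇒ 41/128
step 9: add Blue to get BRRBRBRRB; options L={ 0, 1/4, 5/16, 41/128 } R={ 21/64, 11/32, 3/8, 1/2, 1 } ⇒ 83/256
step 10: add Red to get BRRBRBRRBR; options L={ 0, 1/4, 5/16, 41/128 } R={ 83/256, 21/64, 11/32, 3/8, 1/2, 1 } ⇒ 165/512
step 11: add Red to get BRRBRBRRBRR; options L={ 0, 1/4, 5/16, 41/128 } R={ 165/512, 83/256, 21/64, 11/32, 3/8, 1/2, 1 } ⇒ 329/1024
step 12: add Blue to get BRRBRBRRBRRB; options L={ 0, 1/4, 5/16, 41/128, 329/1024 } R={ 165/512, 83/256, 21/64, 11/32, 3/8, 1/2, 1 } ⇒ 659/2048
step 13: add Blue to get BRRBRBRRBRRBB; options L={ 0, 1/4, 5/16, 41/128, 329/1024, 659/2048 } R={ 165/512, 83/256, 21/64, 11/32, 3/8, 1/2, 1 } ⇒ 1319/4096
step 14: add Blue to get BRRBRBRRBRRBBB; options L={ 0, 1/4, 5/16, 41/128, 329/1024, 659/2048, 1319/4096 } R={ 165/512, 83/256, 21/64, 11/32, 3/8, 1/2, 1 } ⇒ 2639/8192
step 15: add Red to get BRRBRBRRBRRBBBR; options L={ 0, 1/4, 5/16, 41/128, 329/1024, 659/2048, 1319/4096 } R={ 2639/8192, 165/512, 83/256, 21/64, 11/32, 3/8, 1/2, 1 } ⇒ 5277/16384

5277/16384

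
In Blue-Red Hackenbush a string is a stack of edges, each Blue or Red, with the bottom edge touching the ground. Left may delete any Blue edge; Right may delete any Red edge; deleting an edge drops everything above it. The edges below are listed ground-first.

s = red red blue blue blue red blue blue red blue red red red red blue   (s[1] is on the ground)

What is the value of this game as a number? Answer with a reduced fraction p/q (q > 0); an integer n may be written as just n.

-9405/8192

1 of 15 · r · max L −∞ · min R 0 — -1
2 of 15 · rr · max L −∞ · min R -1 — -2
3 of 15 · rrb · max L -2 · min R -1 — -3/2
4 of 15 · rrbb · max L -3/2 · min R -1 — -5/4
5 of 15 · rrbbb · max L -5/4 · min R -1 — -9/8
6 of 15 · rrbbbr · max L -5/4 · min R -9/8 — -19/16
7 of 15 · rrbbbrb · max L -19/16 · min R -9/8 — -37/32
8 of 15 · rrbbbrbb · max L -37/32 · min R -9/8 — -73/64
9 of 15 · rrbbbrbbr · max L -37/32 · min R -73/64 — -147/128
10 of 15 · rrbbbrbbrb · max L -147/128 · min R -73/64 — -293/256
11 of 15 · rrbbbrbbrbr · max L -147/128 · min R -293/256 — -587/512
12 of 15 · rrbbbrbbrbrr · max L -147/128 · min R -587/512 — -1175/1024
13 of 15 · rrbbbrbbrbrrr · max L -147/128 · min R -1175/1024 — -2351/2048
14 of 15 · rrbbbrbbrbrrrr · max L -147/128 · min R -2351/2048 — -4703/4096
15 of 15 · rrbbbrbbrbrrrrb · max L -4703/4096 · min R -2351/2048 — -9405/8192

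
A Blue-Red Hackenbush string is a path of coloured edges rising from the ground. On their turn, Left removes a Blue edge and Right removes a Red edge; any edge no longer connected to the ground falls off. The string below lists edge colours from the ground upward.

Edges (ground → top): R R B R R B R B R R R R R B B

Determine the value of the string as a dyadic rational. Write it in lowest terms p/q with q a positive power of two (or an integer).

val(R) = { (no moves) | 0 } = -1
val(RR) = { (no moves) | -1, 0 } = -2
val(RRB) = { -2 | -1, 0 } = -3/2
val(RRBR) = { -2 | -3/2, -1, 0 } = -7/4
val(RRBRR) = { -2 | -7/4, -3/2, -1, 0 } = -15/8
val(RRBRRB) = { -2, -15/8 | -7/4, -3/2, -1, 0 } = -29/16
val(RRBRRBR) = { -2, -15/8 | -29/16, -7/4, -3/2, -1, 0 } = -59/32
val(RRBRRBRB) = { -2, -15/8, -59/32 | -29/16, -7/4, -3/2, -1, 0 } = -117/64
val(RRBRRBRBR) = { -2, -15/8, -59/32 | -117/64, -29/16, -7/4, -3/2, -1, 0 } = -235/128
val(RRBRRBRBRR) = { -2, -15/8, -59/32 | -235/128, -117/64, -29/16, -7/4, -3/2, -1, 0 } = -471/256
val(RRBRRBRBRRR) = { -2, -15/8, -59/32 | -471/256, -235/128, -117/64, -29/16, -7/4, -3/2, -1, 0 } = -943/512
val(RRBRRBRBRRRR) = { -2, -15/8, -59/32 | -943/512, -471/256, -235/128, -117/64, -29/16, -7/4, -3/2, -1, 0 } = -1887/1024
val(RRBRRBRBRRRRR) = { -2, -15/8, -59/32 | -1887/1024, -943/512, -471/256, -235/128, -117/64, -29/16, -7/4, -3/2, -1, 0 } = -3775/2048
val(RRBRRBRBRRRRRB) = { -2, -15/8, -59/32, -3775/2048 | -1887/1024, -943/512, -471/256, -235/128, -117/64, -29/16, -7/4, -3/2, -1, 0 } = -7549/4096
val(RRBRRBRBRRRRRBB) = { -2, -15/8, -59/32, -3775/2048, -7549/4096 | -1887/1024, -943/512, -471/256, -235/128, -117/64, -29/16, -7/4, -3/2, -1, 0 } = -15097/8192

-15097/8192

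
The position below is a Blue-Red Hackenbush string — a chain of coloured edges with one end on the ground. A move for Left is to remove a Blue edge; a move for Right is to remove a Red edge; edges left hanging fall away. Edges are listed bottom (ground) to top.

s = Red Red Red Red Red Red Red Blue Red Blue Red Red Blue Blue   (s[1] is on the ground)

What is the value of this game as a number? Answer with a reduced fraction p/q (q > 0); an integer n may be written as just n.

edge 1 of 14 (Red): { ∅ | 0 } so -1
edge 2 of 14 (Red): { ∅ | -1 0 } so -2
edge 3 of 14 (Red): { ∅ | -2 -1 0 } so -3
edge 4 of 14 (Red): { ∅ | -3 -2 -1 0 } so -4
edge 5 of 14 (Red): { ∅ | -4 -3 -2 -1 0 } so -5
edge 6 of 14 (Red): { ∅ | -5 -4 -3 -2 -1 0 } so -6
edge 7 of 14 (Red): { ∅ | -6 -5 -4 -3 -2 -1 0 } so -7
edge 8 of 14 (Blue): { -7 | -6 -5 -4 -3 -2 -1 0 } so -13/2
edge 9 of 14 (Red): { -7 | -13/2 -6 -5 -4 -3 -2 -1 0 } so -27/4
edge 10 of 14 (Blue): { -7 -27/4 | -13/2 -6 -5 -4 -3 -2 -1 0 } so -53/8
edge 11 of 14 (Red): { -7 -27/4 | -53/8 -13/2 -6 -5 -4 -3 -2 -1 0 } so -107/16
edge 12 of 14 (Red): { -7 -27/4 | -107/16 -53/8 -13/2 -6 -5 -4 -3 -2 -1 0 } so -215/32
edge 13 of 14 (Blue): { -7 -27/4 -215/32 | -107/16 -53/8 -13/2 -6 -5 -4 -3 -2 -1 0 } so -429/64
edge 14 of 14 (Blue): { -7 -27/4 -215/32 -429/64 | -107/16 -53/8 -13/2 -6 -5 -4 -3 -2 -1 0 } so -857/128

-857/128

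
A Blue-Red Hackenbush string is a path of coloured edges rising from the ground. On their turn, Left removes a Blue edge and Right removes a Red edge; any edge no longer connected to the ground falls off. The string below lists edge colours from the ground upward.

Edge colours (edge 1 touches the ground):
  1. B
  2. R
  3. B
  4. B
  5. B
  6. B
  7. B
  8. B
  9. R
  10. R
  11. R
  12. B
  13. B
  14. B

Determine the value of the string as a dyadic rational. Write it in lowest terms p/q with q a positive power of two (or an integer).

8079/8192

B: Left { 0 }, Right { ∅ } → simplest 1
BR: Left { 0 }, Right { 1 } → simplest 1/2
BRB: Left { 0; 1/2 }, Right { 1 } → simplest 3/4
BRBB: Left { 0; 1/2; 3/4 }, Right { 1 } → simplest 7/8
BRBBB: Left { 0; 1/2; 3/4; 7/8 }, Right { 1 } → simplest 15/16
BRBBBB: Left { 0; 1/2; 3/4; 7/8; 15/16 }, Right { 1 } → simplest 31/32
BRBBBBB: Left { 0; 1/2; 3/4; 7/8; 15/16; 31/32 }, Right { 1 } → simplest 63/64
BRBBBBBB: Left { 0; 1/2; 3/4; 7/8; 15/16; 31/32; 63/64 }, Right { 1 } → simplest 127/128
BRBBBBBBR: Left { 0; 1/2; 3/4; 7/8; 15/16; 31/32; 63/64 }, Right { 127/128; 1 } → simplest 253/256
BRBBBBBBRR: Left { 0; 1/2; 3/4; 7/8; 15/16; 31/32; 63/64 }, Right { 253/256; 127/128; 1 } → simplest 505/512
BRBBBBBBRRR: Left { 0; 1/2; 3/4; 7/8; 15/16; 31/32; 63/64 }, Right { 505/512; 253/256; 127/128; 1 } → simplest 1009/1024
BRBBBBBBRRRB: Left { 0; 1/2; 3/4; 7/8; 15/16; 31/32; 63/64; 1009/1024 }, Right { 505/512; 253/256; 127/128; 1 } → simplest 2019/2048
BRBBBBBBRRRBB: Left { 0; 1/2; 3/4; 7/8; 15/16; 31/32; 63/64; 1009/1024; 2019/2048 }, Right { 505/512; 253/256; 127/128; 1 } → simplest 4039/4096
BRBBBBBBRRRBBB: Left { 0; 1/2; 3/4; 7/8; 15/16; 31/32; 63/64; 1009/1024; 2019/2048; 4039/4096 }, Right { 505/512; 253/256; 127/128; 1 } → simplest 8079/8192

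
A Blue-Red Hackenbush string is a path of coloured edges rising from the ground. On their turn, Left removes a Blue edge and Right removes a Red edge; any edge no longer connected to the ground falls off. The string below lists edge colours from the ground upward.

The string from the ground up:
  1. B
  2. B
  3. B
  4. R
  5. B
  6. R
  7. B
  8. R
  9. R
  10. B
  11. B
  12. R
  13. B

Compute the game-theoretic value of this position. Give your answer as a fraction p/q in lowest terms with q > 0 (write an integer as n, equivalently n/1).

Recurse on prefixes of the 13-edge string B B B R B R B R R B B R B:
edge 1 of 13 (B): { 0 | ∅ } = 1
edge 2 of 13 (B): { 0; 1 | ∅ } = 2
edge 3 of 13 (B): { 0; 1; 2 | ∅ } = 3
edge 4 of 13 (R): { 0; 1; 2 | 3 } = 5/2
edge 5 of 13 (B): { 0; 1; 2; 5/2 | 3 } = 11/4
edge 6 of 13 (R): { 0; 1; 2; 5/2 | 11/4; 3 } = 21/8
edge 7 of 13 (B): { 0; 1; 2; 5/2; 21/8 | 11/4; 3 } = 43/16
edge 8 of 13 (R): { 0; 1; 2; 5/2; 21/8 | 43/16; 11/4; 3 } = 85/32
edge 9 of 13 (R): { 0; 1; 2; 5/2; 21/8 | 85/32; 43/16; 11/4; 3 } = 169/64
edge 10 of 13 (B): { 0; 1; 2; 5/2; 21/8; 169/64 | 85/32; 43/16; 11/4; 3 } = 339/128
edge 11 of 13 (B): { 0; 1; 2; 5/2; 21/8; 169/64; 339/128 | 85/32; 43/16; 11/4; 3 } = 679/256
edge 12 of 13 (R): { 0; 1; 2; 5/2; 21/8; 169/64; 339/128 | 679/256; 85/32; 43/16; 11/4; 3 } = 1357/512
edge 13 of 13 (B): { 0; 1; 2; 5/2; 21/8; 169/64; 339/128; 1357/512 | 679/256; 85/32; 43/16; 11/4; 3 } = 2715/1024

2715/1024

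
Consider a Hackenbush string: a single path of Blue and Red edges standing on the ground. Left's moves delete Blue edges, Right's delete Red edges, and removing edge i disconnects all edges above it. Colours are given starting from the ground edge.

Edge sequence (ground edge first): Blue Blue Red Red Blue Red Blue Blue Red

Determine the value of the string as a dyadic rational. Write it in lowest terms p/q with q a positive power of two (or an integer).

v(B) = { 0 | ∅ } -> 1
v(BB) = { 0 1 | ∅ } -> 2
v(BBR) = { 0 1 | 2 } -> 3/2
v(BBRR) = { 0 1 | 3/2 2 } -> 5/4
v(BBRRB) = { 0 1 5/4 | 3/2 2 } -> 11/8
v(BBRRBR) = { 0 1 5/4 | 11/8 3/2 2 } -> 21/16
v(BBRRBRB) = { 0 1 5/4 21/16 | 11/8 3/2 2 } -> 43/32
v(BBRRBRBB) = { 0 1 5/4 21/16 43/32 | 11/8 3/2 2 } -> 87/64
v(BBRRBRBBR) = { 0 1 5/4 21/16 43/32 | 87/64 11/8 3/2 2 } -> 173/128

173/128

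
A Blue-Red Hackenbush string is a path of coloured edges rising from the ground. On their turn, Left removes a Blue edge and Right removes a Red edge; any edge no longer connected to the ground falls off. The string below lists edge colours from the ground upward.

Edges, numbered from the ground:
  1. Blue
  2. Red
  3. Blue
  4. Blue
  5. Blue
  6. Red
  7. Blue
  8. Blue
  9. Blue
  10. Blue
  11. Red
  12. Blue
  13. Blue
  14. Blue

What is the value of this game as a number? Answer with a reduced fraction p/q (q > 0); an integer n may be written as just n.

Build G(s[:k]) for k = 1..14, string s = Blue Red Blue Blue Blue Red Blue Blue Blue Blue Red Blue Blue Blue.
step 1: add Blue to get B; options L={ 0 } R={ — } gives 1
step 2: add Red to get BR; options L={ 0 } R={ 1 } gives 1/2
step 3: add Blue to get BRB; options L={ 0, 1/2 } R={ 1 } gives 3/4
step 4: add Blue to get BRBB; options L={ 0, 1/2, 3/4 } R={ 1 } gives 7/8
step 5: add Blue to get BRBBB; options L={ 0, 1/2, 3/4, 7/8 } R={ 1 } gives 15/16
step 6: add Red to get BRBBBR; options L={ 0, 1/2, 3/4, 7/8 } R={ 15/16, 1 } gives 29/32
step 7: add Blue to get BRBBBRB; options L={ 0, 1/2, 3/4, 7/8, 29/32 } R={ 15/16, 1 } gives 59/64
step 8: add Blue to get BRBBBRBB; options L={ 0, 1/2, 3/4, 7/8, 29/32, 59/64 } R={ 15/16, 1 } gives 119/128
step 9: add Blue to get BRBBBRBBB; options L={ 0, 1/2, 3/4, 7/8, 29/32, 59/64, 119/128 } R={ 15/16, 1 } gives 239/256
step 10: add Blue to get BRBBBRBBBB; options L={ 0, 1/2, 3/4, 7/8, 29/32, 59/64, 119/128, 239/256 } R={ 15/16, 1 } gives 479/512
step 11: add Red to get BRBBBRBBBBR; options L={ 0, 1/2, 3/4, 7/8, 29/32, 59/64, 119/128, 239/256 } R={ 479/512, 15/16, 1 } gives 957/1024
step 12: add Blue to get BRBBBRBBBBRB; options L={ 0, 1/2, 3/4, 7/8, 29/32, 59/64, 119/128, 239/256, 957/1024 } R={ 479/512, 15/16, 1 } gives 1915/2048
step 13: add Blue to get BRBBBRBBBBRBB; options L={ 0, 1/2, 3/4, 7/8, 29/32, 59/64, 119/128, 239/256, 957/1024, 1915/2048 } R={ 479/512, 15/16, 1 } gives 3831/4096
step 14: add Blue to get BRBBBRBBBBRBBB; options L={ 0, 1/2, 3/4, 7/8, 29/32, 59/64, 119/128, 239/256, 957/1024, 1915/2048, 3831/4096 } R={ 479/512, 15/16, 1 } gives 7663/8192

7663/8192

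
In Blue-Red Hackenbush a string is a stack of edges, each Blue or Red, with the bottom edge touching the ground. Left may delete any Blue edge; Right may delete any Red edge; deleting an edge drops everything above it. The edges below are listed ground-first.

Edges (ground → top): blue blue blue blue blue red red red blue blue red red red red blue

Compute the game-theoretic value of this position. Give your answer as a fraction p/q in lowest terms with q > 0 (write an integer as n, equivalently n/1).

4291/1024

Build v(s[:k]) for k = 1..15, string s = blue blue blue blue blue red red red blue blue red red red red blue.
edge 1 of 15 (blue): { 0 | ∅ } → 1
edge 2 of 15 (blue): { 0 1 | ∅ } → 2
edge 3 of 15 (blue): { 0 1 2 | ∅ } → 3
edge 4 of 15 (blue): { 0 1 2 3 | ∅ } → 4
edge 5 of 15 (blue): { 0 1 2 3 4 | ∅ } → 5
edge 6 of 15 (red): { 0 1 2 3 4 | 5 } → 9/2
edge 7 of 15 (red): { 0 1 2 3 4 | 9/2 5 } → 17/4
edge 8 of 15 (red): { 0 1 2 3 4 | 17/4 9/2 5 } → 33/8
edge 9 of 15 (blue): { 0 1 2 3 4 33/8 | 17/4 9/2 5 } → 67/16
edge 10 of 15 (blue): { 0 1 2 3 4 33/8 67/16 | 17/4 9/2 5 } → 135/32
edge 11 of 15 (red): { 0 1 2 3 4 33/8 67/16 | 135/32 17/4 9/2 5 } → 269/64
edge 12 of 15 (red): { 0 1 2 3 4 33/8 67/16 | 269/64 135/32 17/4 9/2 5 } → 537/128
edge 13 of 15 (red): { 0 1 2 3 4 33/8 67/16 | 537/128 269/64 135/32 17/4 9/2 5 } → 1073/256
edge 14 of 15 (red): { 0 1 2 3 4 33/8 67/16 | 1073/256 537/128 269/64 135/32 17/4 9/2 5 } → 2145/512
edge 15 of 15 (blue): { 0 1 2 3 4 33/8 67/16 2145/512 | 1073/256 537/128 269/64 135/32 17/4 9/2 5 } → 4291/1024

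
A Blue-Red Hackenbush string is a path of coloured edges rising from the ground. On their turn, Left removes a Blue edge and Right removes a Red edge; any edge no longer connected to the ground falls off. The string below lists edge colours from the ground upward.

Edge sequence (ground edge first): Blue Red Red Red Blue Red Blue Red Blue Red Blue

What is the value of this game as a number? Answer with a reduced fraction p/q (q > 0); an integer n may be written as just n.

171/1024

step 1: add Blue to get B; options L={ 0 } R={ ∅ } → 1
step 2: add Red to get BR; options L={ 0 } R={ 1 } → 1/2
step 3: add Red to get BRR; options L={ 0 } R={ 1/2; 1 } → 1/4
step 4: add Red to get BRRR; options L={ 0 } R={ 1/4; 1/2; 1 } → 1/8
step 5: add Blue to get BRRRB; options L={ 0; 1/8 } R={ 1/4; 1/2; 1 } → 3/16
step 6: add Red to get BRRRBR; options L={ 0; 1/8 } R={ 3/16; 1/4; 1/2; 1 } → 5/32
step 7: add Blue to get BRRRBRB; options L={ 0; 1/8; 5/32 } R={ 3/16; 1/4; 1/2; 1 } → 11/64
step 8: add Red to get BRRRBRBR; options L={ 0; 1/8; 5/32 } R={ 11/64; 3/16; 1/4; 1/2; 1 } → 21/128
step 9: add Blue to get BRRRBRBRB; options L={ 0; 1/8; 5/32; 21/128 } R={ 11/64; 3/16; 1/4; 1/2; 1 } → 43/256
step 10: add Red to get BRRRBRBRBR; options L={ 0; 1/8; 5/32; 21/128 } R={ 43/256; 11/64; 3/16; 1/4; 1/2; 1 } → 85/512
step 11: add Blue to get BRRRBRBRBRB; options L={ 0; 1/8; 5/32; 21/128; 85/512 } R={ 43/256; 11/64; 3/16; 1/4; 1/2; 1 } → 171/1024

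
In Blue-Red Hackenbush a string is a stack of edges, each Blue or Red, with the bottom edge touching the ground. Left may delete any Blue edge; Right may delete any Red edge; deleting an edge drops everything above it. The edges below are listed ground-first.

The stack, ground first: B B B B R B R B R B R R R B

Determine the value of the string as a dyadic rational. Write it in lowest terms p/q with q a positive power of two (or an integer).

Build value(s[:k]) for k = 1..14, string s = B B B B R B R B R B R R R B.
1 of 14 · B · max L 0 · min R +∞ ⇒ 1
2 of 14 · BB · max L 1 · min R +∞ ⇒ 2
3 of 14 · BBB · max L 2 · min R +∞ ⇒ 3
4 of 14 · BBBB · max L 3 · min R +∞ ⇒ 4
5 of 14 · BBBBR · max L 3 · min R 4 ⇒ 7/2
6 of 14 · BBBBRB · max L 7/2 · min R 4 ⇒ 15/4
7 of 14 · BBBBRBR · max L 7/2 · min R 15/4 ⇒ 29/8
8 of 14 · BBBBRBRB · max L 29/8 · min R 15/4 ⇒ 59/16
9 of 14 · BBBBRBRBR · max L 29/8 · min R 59/16 ⇒ 117/32
10 of 14 · BBBBRBRBRB · max L 117/32 · min R 59/16 ⇒ 235/64
11 of 14 · BBBBRBRBRBR · max L 117/32 · min R 235/64 ⇒ 469/128
12 of 14 · BBBBRBRBRBRR · max L 117/32 · min R 469/128 ⇒ 937/256
13 of 14 · BBBBRBRBRBRRR · max L 117/32 · min R 937/256 ⇒ 1873/512
14 of 14 · BBBBRBRBRBRRRB · max L 1873/512 · min R 937/256 ⇒ 3747/1024

3747/1024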